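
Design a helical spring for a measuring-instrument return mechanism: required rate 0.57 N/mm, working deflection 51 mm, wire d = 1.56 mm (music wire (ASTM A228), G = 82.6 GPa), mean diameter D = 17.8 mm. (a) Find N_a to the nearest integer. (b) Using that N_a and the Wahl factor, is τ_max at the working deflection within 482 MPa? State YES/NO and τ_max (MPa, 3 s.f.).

(a) 19 coils; (b) YES, τ_max = 391 MPa

N_a = Gd⁴/(8D³k) = (82.6×10³)(1.56⁴)/(8·17.8³·0.57) = 19.02 → N_a = 19
Actual rate k = Gd⁴/(8D³·19) = 0.57066 N/mm
Working load F = kδ = 0.57066·51 = 29.103 N
C = 17.8/1.56 = 11.4103; K_W = (4C−1)/(4C−4)+0.615/C = 1.1259
τ_max = K_W·8FD/(πd³) = 1.1259·347.48 = 391.24 MPa
τ_max ≤ 482 MPa → acceptable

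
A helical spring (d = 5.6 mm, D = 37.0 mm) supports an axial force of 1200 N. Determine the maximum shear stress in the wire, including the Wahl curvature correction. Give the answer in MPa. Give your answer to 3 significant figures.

790 MPa

Spring index C = D/d = 37.0/5.6 = 6.6071
K_W = (4C−1)/(4C−4) + 0.615/C = 25.429/22.429 + 0.0931 = 1.2268
τ₀ = 8FD/(πd³) = 8·1200·37.0/(π·5.6³) = 355200/551.71 = 643.81 MPa
τ_max = K·τ₀ = 1.2268 × 643.81 = 789.85 MPa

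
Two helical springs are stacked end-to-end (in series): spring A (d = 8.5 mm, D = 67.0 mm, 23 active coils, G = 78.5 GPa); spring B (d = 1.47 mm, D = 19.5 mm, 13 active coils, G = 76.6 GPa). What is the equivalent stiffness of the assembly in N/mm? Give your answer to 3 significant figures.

k_A = Gd⁴/(8D³N_a) = (78.5×10³)(8.5⁴)/(8·67.0³·23) = 7.4046 N/mm
k_B = Gd⁴/(8D³N_a) = (76.6×10³)(1.47⁴)/(8·19.5³·13) = 0.46383 N/mm
Series: 1/k_eq = 1/7.4046 + 1/0.46383 = 2.291; k_eq = 0.43649 N/mm

0.436 N/mm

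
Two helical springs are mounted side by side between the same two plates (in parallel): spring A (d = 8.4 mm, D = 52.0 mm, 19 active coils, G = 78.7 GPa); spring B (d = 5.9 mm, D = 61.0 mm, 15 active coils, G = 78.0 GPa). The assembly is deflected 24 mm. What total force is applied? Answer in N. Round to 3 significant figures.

k_A = Gd⁴/(8D³N_a) = (78.7×10³)(8.4⁴)/(8·52.0³·19) = 18.333 N/mm
k_B = Gd⁴/(8D³N_a) = (78.0×10³)(5.9⁴)/(8·61.0³·15) = 3.47 N/mm
Parallel: k_eq = 18.333 + 3.47 = 21.803 N/mm
F = k_eq·δ = 21.803·24 = 523.28 N

523 N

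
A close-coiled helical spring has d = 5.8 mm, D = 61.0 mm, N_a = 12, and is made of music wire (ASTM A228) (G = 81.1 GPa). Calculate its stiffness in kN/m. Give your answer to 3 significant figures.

k = Gd⁴/(8D³N_a) = (81.1×10³ × 5.8⁴) / (8 × 61.0³ × 12)
  = 9.17768e+07 / 2.17902e+07 = 4.2118 N/mm

4.21 kN/m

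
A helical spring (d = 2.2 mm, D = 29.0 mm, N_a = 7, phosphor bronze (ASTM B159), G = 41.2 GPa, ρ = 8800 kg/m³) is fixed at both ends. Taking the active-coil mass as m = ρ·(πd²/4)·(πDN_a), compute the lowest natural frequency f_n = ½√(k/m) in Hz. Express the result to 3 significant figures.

91.0 Hz

k = Gd⁴/(8D³N_a) = (41.2×10³)(2.2⁴)/(8·29.0³·7) = 0.70665 N/mm = 706.65 N/m
Wire length L = πDN_a = π·29.0·7 = 637.74 mm
m = ρ·(πd²/4)·L = 8800 × 3.8013×10⁻⁶ m² × 0.63774 m = 0.021334 kg
f_n = ½√(k/m) = 0.5·√(706.65/0.021334) = 0.5·√(33124) = 91 Hz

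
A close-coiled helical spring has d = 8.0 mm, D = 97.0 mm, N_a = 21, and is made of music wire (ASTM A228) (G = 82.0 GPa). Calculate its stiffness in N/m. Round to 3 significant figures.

2190 N/m

k = Gd⁴/(8D³N_a) = (82.0×10³ × 8.0⁴) / (8 × 97.0³ × 21)
  = 3.35872e+08 / 1.53329e+08 = 2.1905 N/mm = 2190.5 N/m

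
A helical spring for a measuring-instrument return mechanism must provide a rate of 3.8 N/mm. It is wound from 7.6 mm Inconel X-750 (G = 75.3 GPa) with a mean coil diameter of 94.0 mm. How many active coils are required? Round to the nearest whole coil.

N_a = Gd⁴/(8D³k) = (75.3×10³ × 7.6⁴)/(8 × 94.0³ × 3.8)
    = 2.51217e+08 / 2.52498e+07 = 9.949 → 10 coils

10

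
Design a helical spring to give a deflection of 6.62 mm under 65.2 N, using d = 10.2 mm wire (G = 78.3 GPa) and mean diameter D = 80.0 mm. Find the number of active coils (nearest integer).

21

Required rate k = F/δ = 65.2/6.62 = 9.8489 N/mm
N_a = Gd⁴/(8D³k) = (78.3×10³ × 10.2⁴)/(8 × 80.0³ × 9.8489)
    = 8.47544e+08 / 4.03413e+07 = 21.01 → 21 coils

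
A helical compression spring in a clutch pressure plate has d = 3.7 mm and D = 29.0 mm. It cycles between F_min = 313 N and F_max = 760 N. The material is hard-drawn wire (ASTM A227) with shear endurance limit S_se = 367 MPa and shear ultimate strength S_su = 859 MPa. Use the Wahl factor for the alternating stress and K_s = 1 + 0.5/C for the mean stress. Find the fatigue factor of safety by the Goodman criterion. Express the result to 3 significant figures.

C = D/d = 29.0/3.7 = 7.8378; K_W = (4C−1)/(4C−4)+0.615/C = 1.1881; K_s = 1+0.5/C = 1.0638
F_a = (F_max−F_min)/2 = 223.5 N; F_m = (F_max+F_min)/2 = 536.5 N
τ_a = K_W·8F_aD/(πd³) = 1.1881 × 325.84 = 387.15 MPa
τ_m = K_s·8F_mD/(πd³) = 1.0638 × 782.17 = 832.07 MPa
Goodman: 1/n_f = τ_a/S_se + τ_m/S_su = 387.15/367 + 832.07/859 = 1.05491 + 0.96865 = 2.0236
n_f = 1/2.0236 = 0.4942

0.494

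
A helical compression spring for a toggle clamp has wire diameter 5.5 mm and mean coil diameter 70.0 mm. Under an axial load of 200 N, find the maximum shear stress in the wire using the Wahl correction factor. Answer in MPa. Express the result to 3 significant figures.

Spring index C = D/d = 70.0/5.5 = 12.7273
K_W = (4C−1)/(4C−4) + 0.615/C = 49.909/46.909 + 0.0483 = 1.1123
τ₀ = 8FD/(πd³) = 8·200·70.0/(π·5.5³) = 112000/522.68 = 214.28 MPa
τ_max = K·τ₀ = 1.1123 × 214.28 = 238.34 MPa

238 MPa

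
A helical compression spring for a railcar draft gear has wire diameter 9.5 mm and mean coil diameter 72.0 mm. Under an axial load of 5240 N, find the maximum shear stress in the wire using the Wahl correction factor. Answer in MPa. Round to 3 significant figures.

Spring index C = D/d = 72.0/9.5 = 7.5789
K_W = (4C−1)/(4C−4) + 0.615/C = 29.316/26.316 + 0.0811 = 1.1951
τ₀ = 8FD/(πd³) = 8·5240·72.0/(π·9.5³) = 3.01824e+06/2693.5 = 1120.6 MPa
τ_max = K·τ₀ = 1.1951 × 1120.6 = 1339.2 MPa

1340 MPa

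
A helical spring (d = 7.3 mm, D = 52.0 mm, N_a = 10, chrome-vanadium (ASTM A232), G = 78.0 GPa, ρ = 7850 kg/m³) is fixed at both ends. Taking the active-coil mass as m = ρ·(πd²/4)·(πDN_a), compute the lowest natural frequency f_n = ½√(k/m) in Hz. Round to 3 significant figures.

95.8 Hz

k = Gd⁴/(8D³N_a) = (78.0×10³)(7.3⁴)/(8·52.0³·10) = 19.692 N/mm = 19692 N/m
Wire length L = πDN_a = π·52.0·10 = 1633.6 mm
m = ρ·(πd²/4)·L = 7850 × 41.854×10⁻⁶ m² × 1.6336 m = 0.53673 kg
f_n = ½√(k/m) = 0.5·√(19692/0.53673) = 0.5·√(36688) = 95.771 Hz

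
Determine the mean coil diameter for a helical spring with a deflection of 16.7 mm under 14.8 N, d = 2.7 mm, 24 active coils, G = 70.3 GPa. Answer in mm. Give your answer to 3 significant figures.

Required rate k = F/δ = 14.8/16.7 = 0.88623 N/mm
D = (Gd⁴/(8N_a·k))^(1/3) = (70.3×10³·2.7⁴/(8·24·0.88623))^(1/3)
  = (21956.5)^(1/3) = 28.0019 mm

28.0 mm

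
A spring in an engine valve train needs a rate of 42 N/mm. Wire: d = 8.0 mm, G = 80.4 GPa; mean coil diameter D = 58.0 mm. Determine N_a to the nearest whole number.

N_a = Gd⁴/(8D³k) = (80.4×10³ × 8.0⁴)/(8 × 58.0³ × 42)
    = 3.29318e+08 / 6.55576e+07 = 5.023 → 5 coils

5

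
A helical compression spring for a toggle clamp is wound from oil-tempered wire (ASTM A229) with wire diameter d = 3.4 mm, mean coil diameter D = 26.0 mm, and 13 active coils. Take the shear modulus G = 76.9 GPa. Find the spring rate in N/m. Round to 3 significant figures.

k = Gd⁴/(8D³N_a) = (76.9×10³ × 3.4⁴) / (8 × 26.0³ × 13)
  = 1.02764e+07 / 1.8279e+06 = 5.622 N/mm = 5622 N/m

5620 N/m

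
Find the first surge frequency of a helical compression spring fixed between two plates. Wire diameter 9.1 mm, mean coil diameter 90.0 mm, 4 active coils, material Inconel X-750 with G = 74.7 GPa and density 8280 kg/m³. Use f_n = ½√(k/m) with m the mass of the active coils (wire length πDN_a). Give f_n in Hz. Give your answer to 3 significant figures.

94.9 Hz

k = Gd⁴/(8D³N_a) = (74.7×10³)(9.1⁴)/(8·90.0³·4) = 21.959 N/mm = 21959 N/m
Wire length L = πDN_a = π·90.0·4 = 1131 mm
m = ρ·(πd²/4)·L = 8280 × 65.039×10⁻⁶ m² × 1.131 m = 0.60905 kg
f_n = ½√(k/m) = 0.5·√(21959/0.60905) = 0.5·√(36054) = 94.939 Hz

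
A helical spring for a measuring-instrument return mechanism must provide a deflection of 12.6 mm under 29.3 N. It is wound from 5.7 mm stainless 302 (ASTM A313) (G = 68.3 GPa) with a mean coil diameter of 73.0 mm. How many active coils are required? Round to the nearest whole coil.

10

Required rate k = F/δ = 29.3/12.6 = 2.3254 N/mm
N_a = Gd⁴/(8D³k) = (68.3×10³ × 5.7⁴)/(8 × 73.0³ × 2.3254)
    = 7.20975e+07 / 7.23695e+06 = 9.962 → 10 coils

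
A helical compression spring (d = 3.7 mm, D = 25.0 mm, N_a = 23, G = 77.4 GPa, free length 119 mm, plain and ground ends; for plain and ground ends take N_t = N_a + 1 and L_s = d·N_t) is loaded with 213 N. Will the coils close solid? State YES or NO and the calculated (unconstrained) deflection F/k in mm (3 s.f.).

k = Gd⁴/(8D³N_a) = (77.4×10³)(3.7⁴)/(8·25.0³·23) = 5.0456 N/mm
N_t = 24; L_s = 3.7·24 = 88.8 mm; δ_solid = L₀ − L_s = 119 − 88.8 = 30.2 mm
δ = F/k = 213/5.0456 = 42.215 mm
δ ≥ δ_solid → spring goes solid

YES, δ = 42.2 mm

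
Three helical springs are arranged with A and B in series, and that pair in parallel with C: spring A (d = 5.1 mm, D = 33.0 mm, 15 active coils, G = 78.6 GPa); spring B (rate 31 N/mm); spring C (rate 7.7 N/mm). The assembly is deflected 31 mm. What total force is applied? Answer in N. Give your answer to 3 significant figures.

512 N

k_A = Gd⁴/(8D³N_a) = (78.6×10³)(5.1⁴)/(8·33.0³·15) = 12.33 N/mm
Springs A,B series: k_AB = 1/(1/12.33+1/31) = 8.8216 N/mm; parallel with C: k_eq = 8.8216+7.7 = 16.522 N/mm
F = k_eq·δ = 16.522·31 = 512.17 N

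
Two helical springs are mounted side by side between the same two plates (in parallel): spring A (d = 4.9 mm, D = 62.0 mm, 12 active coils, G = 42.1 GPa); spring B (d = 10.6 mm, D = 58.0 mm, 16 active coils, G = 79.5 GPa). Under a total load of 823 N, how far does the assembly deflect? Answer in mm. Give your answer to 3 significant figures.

20.0 mm

k_A = Gd⁴/(8D³N_a) = (42.1×10³)(4.9⁴)/(8·62.0³·12) = 1.0608 N/mm
k_B = Gd⁴/(8D³N_a) = (79.5×10³)(10.6⁴)/(8·58.0³·16) = 40.188 N/mm
Parallel: k_eq = 1.0608 + 40.188 = 41.249 N/mm
δ = F/k_eq = 823/41.249 = 19.952 mm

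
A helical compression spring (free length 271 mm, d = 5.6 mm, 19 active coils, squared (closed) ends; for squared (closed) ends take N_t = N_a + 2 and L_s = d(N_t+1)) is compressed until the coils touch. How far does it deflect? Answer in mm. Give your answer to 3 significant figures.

N_t = 21; L_s = 5.6·22 = 123.2 mm
δ_solid = L₀ − L_s = 271 − 123.2 = 147.8 mm

148 mm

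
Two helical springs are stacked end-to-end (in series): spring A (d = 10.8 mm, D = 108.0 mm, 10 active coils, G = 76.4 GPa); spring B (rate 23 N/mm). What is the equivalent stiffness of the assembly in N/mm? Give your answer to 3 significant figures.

k_A = Gd⁴/(8D³N_a) = (76.4×10³)(10.8⁴)/(8·108.0³·10) = 10.314 N/mm
Series: 1/k_eq = 1/10.314 + 1/23 = 0.14043; k_eq = 7.1208 N/mm

7.12 N/mm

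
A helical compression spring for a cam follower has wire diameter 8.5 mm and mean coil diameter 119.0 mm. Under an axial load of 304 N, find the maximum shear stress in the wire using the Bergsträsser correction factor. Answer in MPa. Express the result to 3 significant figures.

Spring index C = D/d = 119.0/8.5 = 14.0000
K_B = (4C+2)/(4C−3) = 58.000/53.000 = 1.0943
τ₀ = 8FD/(πd³) = 8·304·119.0/(π·8.5³) = 289408/1929.3 = 150 MPa
τ_max = K·τ₀ = 1.0943 × 150 = 164.16 MPa

164 MPa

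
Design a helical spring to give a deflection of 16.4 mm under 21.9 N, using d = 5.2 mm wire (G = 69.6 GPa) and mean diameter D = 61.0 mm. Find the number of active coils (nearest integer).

21

Required rate k = F/δ = 21.9/16.4 = 1.3354 N/mm
N_a = Gd⁴/(8D³k) = (69.6×10³ × 5.2⁴)/(8 × 61.0³ × 1.3354)
    = 5.08888e+07 / 2.42482e+06 = 20.99 → 21 coils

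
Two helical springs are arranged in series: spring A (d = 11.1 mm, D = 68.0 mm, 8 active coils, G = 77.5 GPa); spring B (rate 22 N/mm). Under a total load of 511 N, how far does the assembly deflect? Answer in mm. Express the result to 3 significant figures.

k_A = Gd⁴/(8D³N_a) = (77.5×10³)(11.1⁴)/(8·68.0³·8) = 58.464 N/mm
Series: 1/k_eq = 1/58.464 + 1/22 = 0.062559; k_eq = 15.985 N/mm
δ = F/k_eq = 511/15.985 = 31.968 mm

32.0 mm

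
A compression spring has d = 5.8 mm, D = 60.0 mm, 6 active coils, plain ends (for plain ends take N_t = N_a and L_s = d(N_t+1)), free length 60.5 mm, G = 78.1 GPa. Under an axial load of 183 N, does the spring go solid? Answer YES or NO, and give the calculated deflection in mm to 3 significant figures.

YES, δ = 21.5 mm

k = Gd⁴/(8D³N_a) = (78.1×10³)(5.8⁴)/(8·60.0³·6) = 8.5245 N/mm
N_t = 6; L_s = 5.8·7 = 40.6 mm; δ_solid = L₀ − L_s = 60.5 − 40.6 = 19.9 mm
δ = F/k = 183/8.5245 = 21.468 mm
δ ≥ δ_solid → spring goes solid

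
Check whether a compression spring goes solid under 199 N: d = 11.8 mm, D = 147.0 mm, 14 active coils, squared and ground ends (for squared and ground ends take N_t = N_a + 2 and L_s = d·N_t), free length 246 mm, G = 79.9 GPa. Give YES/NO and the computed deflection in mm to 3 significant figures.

k = Gd⁴/(8D³N_a) = (79.9×10³)(11.8⁴)/(8·147.0³·14) = 4.3542 N/mm
N_t = 16; L_s = 11.8·16 = 188.8 mm; δ_solid = L₀ − L_s = 246 − 188.8 = 57.2 mm
δ = F/k = 199/4.3542 = 45.703 mm
δ < δ_solid → spring does not go solid

NO, δ = 45.7 mm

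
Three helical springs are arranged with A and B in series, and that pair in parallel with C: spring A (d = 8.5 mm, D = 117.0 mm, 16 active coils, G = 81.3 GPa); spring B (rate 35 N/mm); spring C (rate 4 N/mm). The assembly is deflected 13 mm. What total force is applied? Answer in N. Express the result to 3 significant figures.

k_A = Gd⁴/(8D³N_a) = (81.3×10³)(8.5⁴)/(8·117.0³·16) = 2.0701 N/mm
Springs A,B series: k_AB = 1/(1/2.0701+1/35) = 1.9545 N/mm; parallel with C: k_eq = 1.9545+4 = 5.9545 N/mm
F = k_eq·δ = 5.9545·13 = 77.409 N

77.4 N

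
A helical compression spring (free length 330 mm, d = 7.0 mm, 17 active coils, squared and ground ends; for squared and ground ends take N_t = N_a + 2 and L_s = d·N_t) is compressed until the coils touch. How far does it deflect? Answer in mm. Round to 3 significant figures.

N_t = 19; L_s = 7.0·19 = 133 mm
δ_solid = L₀ − L_s = 330 − 133 = 197 mm

197 mm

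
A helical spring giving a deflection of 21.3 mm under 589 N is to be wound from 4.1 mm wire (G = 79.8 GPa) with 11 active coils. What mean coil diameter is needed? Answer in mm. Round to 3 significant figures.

Required rate k = F/δ = 589/21.3 = 27.653 N/mm
D = (Gd⁴/(8N_a·k))^(1/3) = (79.8×10³·4.1⁴/(8·11·27.653))^(1/3)
  = (9266.59)^(1/3) = 21.0042 mm

21.0 mm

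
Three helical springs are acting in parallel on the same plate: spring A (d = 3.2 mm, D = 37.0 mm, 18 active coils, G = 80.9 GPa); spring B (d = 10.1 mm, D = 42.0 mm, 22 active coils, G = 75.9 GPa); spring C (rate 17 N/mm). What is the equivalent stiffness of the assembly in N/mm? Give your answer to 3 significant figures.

k_A = Gd⁴/(8D³N_a) = (80.9×10³)(3.2⁴)/(8·37.0³·18) = 1.163 N/mm
k_B = Gd⁴/(8D³N_a) = (75.9×10³)(10.1⁴)/(8·42.0³·22) = 60.571 N/mm
Parallel: k_eq = 1.163 + 60.571 + 17 = 78.734 N/mm

78.7 N/mm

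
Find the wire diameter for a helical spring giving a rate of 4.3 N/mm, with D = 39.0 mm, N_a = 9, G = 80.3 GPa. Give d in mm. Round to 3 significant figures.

d = (8D³N_a·k / G)^(1/4) = (8·39.0³·9·4.3 / (80.3×10³))^0.25
  = (228.71)^0.25 = 3.8888 mm

3.89 mm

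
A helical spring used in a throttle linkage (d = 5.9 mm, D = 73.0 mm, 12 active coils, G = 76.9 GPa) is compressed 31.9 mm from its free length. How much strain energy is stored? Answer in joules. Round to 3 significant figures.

1.27 J

k = Gd⁴/(8D³N_a) = (76.9×10³)(5.9⁴)/(8·73.0³·12) = 2.4951 N/mm
U = ½kδ² = 0.5 × 2.4951 × 31.9² = 1269.5 N·mm = 1.2695 J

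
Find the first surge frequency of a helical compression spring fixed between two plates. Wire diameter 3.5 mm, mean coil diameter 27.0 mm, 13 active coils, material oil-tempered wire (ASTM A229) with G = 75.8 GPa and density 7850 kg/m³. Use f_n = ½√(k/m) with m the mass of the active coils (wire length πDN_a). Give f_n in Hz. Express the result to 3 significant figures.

k = Gd⁴/(8D³N_a) = (75.8×10³)(3.5⁴)/(8·27.0³·13) = 5.5567 N/mm = 5556.7 N/m
Wire length L = πDN_a = π·27.0·13 = 1102.7 mm
m = ρ·(πd²/4)·L = 7850 × 9.6211×10⁻⁶ m² × 1.1027 m = 0.083282 kg
f_n = ½√(k/m) = 0.5·√(5556.7/0.083282) = 0.5·√(66721) = 129.15 Hz

129 Hz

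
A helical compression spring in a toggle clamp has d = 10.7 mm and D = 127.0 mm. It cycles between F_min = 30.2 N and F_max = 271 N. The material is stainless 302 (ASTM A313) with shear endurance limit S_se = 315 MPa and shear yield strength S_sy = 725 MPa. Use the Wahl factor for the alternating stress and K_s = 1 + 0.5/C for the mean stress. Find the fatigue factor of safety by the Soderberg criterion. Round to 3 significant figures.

5.87

C = D/d = 127.0/10.7 = 11.8692; K_W = (4C−1)/(4C−4)+0.615/C = 1.1208; K_s = 1+0.5/C = 1.0421
F_a = (F_max−F_min)/2 = 120.4 N; F_m = (F_max+F_min)/2 = 150.6 N
τ_a = K_W·8F_aD/(πd³) = 1.1208 × 31.785 = 35.625 MPa
τ_m = K_s·8F_mD/(πd³) = 1.0421 × 39.757 = 41.432 MPa
Soderberg: 1/n_f = τ_a/S_se + τ_m/S_sy = 35.625/315 + 41.432/725 = 0.11309 + 0.05715 = 0.17024
n_f = 1/0.17024 = 5.874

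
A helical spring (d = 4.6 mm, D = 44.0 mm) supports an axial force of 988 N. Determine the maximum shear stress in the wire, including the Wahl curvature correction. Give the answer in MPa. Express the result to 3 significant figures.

1310 MPa

Spring index C = D/d = 44.0/4.6 = 9.5652
K_W = (4C−1)/(4C−4) + 0.615/C = 37.261/34.261 + 0.0643 = 1.1519
τ₀ = 8FD/(πd³) = 8·988·44.0/(π·4.6³) = 347776/305.79 = 1137.3 MPa
τ_max = K·τ₀ = 1.1519 × 1137.3 = 1310 MPa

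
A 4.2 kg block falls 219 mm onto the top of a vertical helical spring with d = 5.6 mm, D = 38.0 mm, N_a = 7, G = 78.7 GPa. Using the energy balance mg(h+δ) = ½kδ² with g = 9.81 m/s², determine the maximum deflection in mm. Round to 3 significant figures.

28.5 mm

k = Gd⁴/(8D³N_a) = (78.7×10³)(5.6⁴)/(8·38.0³·7) = 25.188 N/mm
W = mg = 4.2 × 9.81 = 41.202 N
½kδ² − Wδ − Wh = 0 → δ = (W + √(W² + 2kWh))/k
δ = (41.202 + √(1697.6 + 454549))/25.188 = (41.202 + 675.46)/25.188 = 28.453 mm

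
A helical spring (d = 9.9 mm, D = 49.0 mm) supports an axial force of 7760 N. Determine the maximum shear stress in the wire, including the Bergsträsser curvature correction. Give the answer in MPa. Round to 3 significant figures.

Spring index C = D/d = 49.0/9.9 = 4.9495
K_B = (4C+2)/(4C−3) = 21.798/16.798 = 1.2977
τ₀ = 8FD/(πd³) = 8·7760·49.0/(π·9.9³) = 3.04192e+06/3048.3 = 997.91 MPa
τ_max = K·τ₀ = 1.2977 × 997.91 = 1294.9 MPa

1290 MPa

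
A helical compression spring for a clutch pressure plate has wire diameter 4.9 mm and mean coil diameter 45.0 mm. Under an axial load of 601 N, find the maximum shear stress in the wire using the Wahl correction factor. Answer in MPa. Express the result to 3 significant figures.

678 MPa

Spring index C = D/d = 45.0/4.9 = 9.1837
K_W = (4C−1)/(4C−4) + 0.615/C = 35.735/32.735 + 0.0670 = 1.1586
τ₀ = 8FD/(πd³) = 8·601·45.0/(π·4.9³) = 216360/369.61 = 585.38 MPa
τ_max = K·τ₀ = 1.1586 × 585.38 = 678.23 MPa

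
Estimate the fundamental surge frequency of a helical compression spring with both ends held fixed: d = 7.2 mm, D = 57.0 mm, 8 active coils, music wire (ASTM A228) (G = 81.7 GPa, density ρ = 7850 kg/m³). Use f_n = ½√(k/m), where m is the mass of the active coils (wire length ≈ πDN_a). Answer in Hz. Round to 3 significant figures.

101 Hz

k = Gd⁴/(8D³N_a) = (81.7×10³)(7.2⁴)/(8·57.0³·8) = 18.525 N/mm = 18525 N/m
Wire length L = πDN_a = π·57.0·8 = 1432.6 mm
m = ρ·(πd²/4)·L = 7850 × 40.715×10⁻⁶ m² × 1.4326 m = 0.45787 kg
f_n = ½√(k/m) = 0.5·√(18525/0.45787) = 0.5·√(40458) = 100.57 Hz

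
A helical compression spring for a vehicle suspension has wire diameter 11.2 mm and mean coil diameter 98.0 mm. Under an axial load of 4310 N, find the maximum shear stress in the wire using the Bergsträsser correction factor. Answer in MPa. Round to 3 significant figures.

Spring index C = D/d = 98.0/11.2 = 8.7500
K_B = (4C+2)/(4C−3) = 37.000/32.000 = 1.1562
τ₀ = 8FD/(πd³) = 8·4310·98.0/(π·11.2³) = 3.37904e+06/4413.7 = 765.58 MPa
τ_max = K·τ₀ = 1.1562 × 765.58 = 885.2 MPa

885 MPa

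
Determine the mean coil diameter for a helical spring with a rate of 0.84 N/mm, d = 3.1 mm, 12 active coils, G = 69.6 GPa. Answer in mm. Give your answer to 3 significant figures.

D = (Gd⁴/(8N_a·k))^(1/3) = (69.6×10³·3.1⁴/(8·12·0.84))^(1/3)
  = (79708.7)^(1/3) = 43.0363 mm

43.0 mm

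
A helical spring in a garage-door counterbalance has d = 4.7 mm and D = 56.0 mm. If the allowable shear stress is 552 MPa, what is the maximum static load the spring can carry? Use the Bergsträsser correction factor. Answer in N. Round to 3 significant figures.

C = D/d = 56.0/4.7 = 11.9149
K_B = (4C+2)/(4C−3) = 49.660/44.660 = 1.1120
τ_max = K·8FD/(πd³) → F_max = τ_allow·πd³/(8DK)
F_max = 552·π·4.7³/(8·56.0·1.1120) = 1.8005e+05/498.16 = 361.42 N

361 N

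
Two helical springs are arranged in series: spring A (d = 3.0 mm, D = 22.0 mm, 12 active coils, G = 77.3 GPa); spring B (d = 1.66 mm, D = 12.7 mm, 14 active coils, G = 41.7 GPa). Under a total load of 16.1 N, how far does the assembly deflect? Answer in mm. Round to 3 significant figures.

k_A = Gd⁴/(8D³N_a) = (77.3×10³)(3.0⁴)/(8·22.0³·12) = 6.1253 N/mm
k_B = Gd⁴/(8D³N_a) = (41.7×10³)(1.66⁴)/(8·12.7³·14) = 1.3802 N/mm
Series: 1/k_eq = 1/6.1253 + 1/1.3802 = 0.8878; k_eq = 1.1264 N/mm
δ = F/k_eq = 16.1/1.1264 = 14.294 mm

14.3 mm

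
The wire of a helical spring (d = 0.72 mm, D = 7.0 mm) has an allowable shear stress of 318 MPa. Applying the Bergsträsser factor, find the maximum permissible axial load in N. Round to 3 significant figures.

C = D/d = 7.0/0.72 = 9.7222
K_B = (4C+2)/(4C−3) = 40.889/35.889 = 1.1393
τ_max = K·8FD/(πd³) → F_max = τ_allow·πd³/(8DK)
F_max = 318·π·0.72³/(8·7.0·1.1393) = 372.88/63.802 = 5.8444 N

5.84 N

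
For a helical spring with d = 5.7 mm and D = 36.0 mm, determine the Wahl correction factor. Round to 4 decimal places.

1.2385

C = D/d = 36.0/5.7 = 6.3158
K_W = (4C−1)/(4C−4) + 0.615/C = 24.263/21.263 + 0.0974 = 1.2385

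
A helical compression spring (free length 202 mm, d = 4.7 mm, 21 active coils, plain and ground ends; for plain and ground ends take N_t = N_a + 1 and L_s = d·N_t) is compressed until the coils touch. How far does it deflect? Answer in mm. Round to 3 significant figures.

N_t = 22; L_s = 4.7·22 = 103.4 mm
δ_solid = L₀ − L_s = 202 − 103.4 = 98.6 mm

98.6 mm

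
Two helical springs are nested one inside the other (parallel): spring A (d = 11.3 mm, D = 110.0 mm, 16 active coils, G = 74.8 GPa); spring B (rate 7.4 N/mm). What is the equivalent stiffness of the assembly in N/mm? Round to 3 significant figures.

14.6 N/mm

k_A = Gd⁴/(8D³N_a) = (74.8×10³)(11.3⁴)/(8·110.0³·16) = 7.1586 N/mm
Parallel: k_eq = 7.1586 + 7.4 = 14.559 N/mm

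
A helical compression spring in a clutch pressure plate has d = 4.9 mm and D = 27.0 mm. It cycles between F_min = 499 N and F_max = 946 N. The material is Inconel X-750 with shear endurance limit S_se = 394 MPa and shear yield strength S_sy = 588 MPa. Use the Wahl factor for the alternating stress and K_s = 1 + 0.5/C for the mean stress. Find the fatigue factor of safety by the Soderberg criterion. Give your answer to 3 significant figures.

0.829

C = D/d = 27.0/4.9 = 5.5102; K_W = (4C−1)/(4C−4)+0.615/C = 1.2779; K_s = 1+0.5/C = 1.0907
F_a = (F_max−F_min)/2 = 223.5 N; F_m = (F_max+F_min)/2 = 722.5 N
τ_a = K_W·8F_aD/(πd³) = 1.2779 × 130.62 = 166.91 MPa
τ_m = K_s·8F_mD/(πd³) = 1.0907 × 422.23 = 460.55 MPa
Soderberg: 1/n_f = τ_a/S_se + τ_m/S_sy = 166.91/394 + 460.55/588 = 0.42364 + 0.78325 = 1.2069
n_f = 1/1.2069 = 0.8286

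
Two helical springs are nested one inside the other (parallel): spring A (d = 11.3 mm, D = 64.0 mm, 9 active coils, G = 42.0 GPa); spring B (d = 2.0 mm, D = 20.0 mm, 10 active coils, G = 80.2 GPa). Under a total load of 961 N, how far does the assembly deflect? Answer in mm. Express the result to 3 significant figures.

k_A = Gd⁴/(8D³N_a) = (42.0×10³)(11.3⁴)/(8·64.0³·9) = 36.282 N/mm
k_B = Gd⁴/(8D³N_a) = (80.2×10³)(2.0⁴)/(8·20.0³·10) = 2.005 N/mm
Parallel: k_eq = 36.282 + 2.005 = 38.287 N/mm
δ = F/k_eq = 961/38.287 = 25.1 mm

25.1 mm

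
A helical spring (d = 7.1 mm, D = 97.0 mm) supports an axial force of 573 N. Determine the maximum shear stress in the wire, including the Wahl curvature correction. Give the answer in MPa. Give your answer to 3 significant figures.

437 MPa

Spring index C = D/d = 97.0/7.1 = 13.6620
K_W = (4C−1)/(4C−4) + 0.615/C = 53.648/50.648 + 0.0450 = 1.1042
τ₀ = 8FD/(πd³) = 8·573·97.0/(π·7.1³) = 444648/1124.4 = 395.45 MPa
τ_max = K·τ₀ = 1.1042 × 395.45 = 436.67 MPa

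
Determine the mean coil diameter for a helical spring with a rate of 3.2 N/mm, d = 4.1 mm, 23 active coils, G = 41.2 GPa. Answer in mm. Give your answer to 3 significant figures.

27.0 mm

D = (Gd⁴/(8N_a·k))^(1/3) = (41.2×10³·4.1⁴/(8·23·3.2))^(1/3)
  = (19772.6)^(1/3) = 27.0409 mm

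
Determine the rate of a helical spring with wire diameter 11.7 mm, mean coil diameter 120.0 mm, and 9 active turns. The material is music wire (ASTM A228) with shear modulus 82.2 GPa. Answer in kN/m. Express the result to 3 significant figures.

k = Gd⁴/(8D³N_a) = (82.2×10³ × 11.7⁴) / (8 × 120.0³ × 9)
  = 1.54034e+09 / 1.24416e+08 = 12.381 N/mm

12.4 kN/m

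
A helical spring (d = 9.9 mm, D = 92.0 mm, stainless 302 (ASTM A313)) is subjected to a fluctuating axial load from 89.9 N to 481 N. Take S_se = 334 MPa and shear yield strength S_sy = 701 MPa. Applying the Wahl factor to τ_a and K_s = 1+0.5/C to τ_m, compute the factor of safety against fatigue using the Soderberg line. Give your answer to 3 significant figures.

C = D/d = 92.0/9.9 = 9.2929; K_W = (4C−1)/(4C−4)+0.615/C = 1.1566; K_s = 1+0.5/C = 1.0538
F_a = (F_max−F_min)/2 = 195.55 N; F_m = (F_max+F_min)/2 = 285.45 N
τ_a = K_W·8F_aD/(πd³) = 1.1566 × 47.215 = 54.61 MPa
τ_m = K_s·8F_mD/(πd³) = 1.0538 × 68.921 = 72.629 MPa
Soderberg: 1/n_f = τ_a/S_se + τ_m/S_sy = 54.61/334 + 72.629/701 = 0.16350 + 0.10361 = 0.26711
n_f = 1/0.26711 = 3.744

3.74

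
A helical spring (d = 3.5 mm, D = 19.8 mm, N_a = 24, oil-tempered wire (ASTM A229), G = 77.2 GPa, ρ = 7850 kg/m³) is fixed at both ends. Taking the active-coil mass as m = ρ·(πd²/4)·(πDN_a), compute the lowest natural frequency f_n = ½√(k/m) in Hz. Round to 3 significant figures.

131 Hz

k = Gd⁴/(8D³N_a) = (77.2×10³)(3.5⁴)/(8·19.8³·24) = 7.7731 N/mm = 7773.1 N/m
Wire length L = πDN_a = π·19.8·24 = 1492.9 mm
m = ρ·(πd²/4)·L = 7850 × 9.6211×10⁻⁶ m² × 1.4929 m = 0.11275 kg
f_n = ½√(k/m) = 0.5·√(7773.1/0.11275) = 0.5·√(68940) = 131.28 Hz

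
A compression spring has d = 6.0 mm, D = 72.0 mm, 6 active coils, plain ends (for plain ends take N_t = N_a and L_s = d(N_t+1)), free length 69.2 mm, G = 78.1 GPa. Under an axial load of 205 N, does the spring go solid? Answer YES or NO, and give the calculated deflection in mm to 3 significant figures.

k = Gd⁴/(8D³N_a) = (78.1×10³)(6.0⁴)/(8·72.0³·6) = 5.6496 N/mm
N_t = 6; L_s = 6.0·7 = 42 mm; δ_solid = L₀ − L_s = 69.2 − 42 = 27.2 mm
δ = F/k = 205/5.6496 = 36.286 mm
δ ≥ δ_solid → spring goes solid

YES, δ = 36.3 mm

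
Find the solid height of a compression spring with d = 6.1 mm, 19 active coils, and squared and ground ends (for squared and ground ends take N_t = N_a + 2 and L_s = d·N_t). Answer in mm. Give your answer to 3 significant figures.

128 mm

squared and ground ends: N_t = N_a + 2 = 19 + 2 = 21
L_s = d·N_t = 6.1 × 21 = 128.1 mm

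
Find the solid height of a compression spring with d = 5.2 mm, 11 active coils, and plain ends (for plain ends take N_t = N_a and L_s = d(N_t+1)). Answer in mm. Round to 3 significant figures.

62.4 mm

plain ends: N_t = N_a = 11
L_s = d·(N_t+1) = 5.2 × 12 = 62.4 mm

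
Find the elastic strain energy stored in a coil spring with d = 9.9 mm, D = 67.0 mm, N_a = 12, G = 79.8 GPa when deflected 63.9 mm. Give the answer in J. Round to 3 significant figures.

k = Gd⁴/(8D³N_a) = (79.8×10³)(9.9⁴)/(8·67.0³·12) = 26.549 N/mm
U = ½kδ² = 0.5 × 26.549 × 63.9² = 54203 N·mm = 54.203 J

54.2 J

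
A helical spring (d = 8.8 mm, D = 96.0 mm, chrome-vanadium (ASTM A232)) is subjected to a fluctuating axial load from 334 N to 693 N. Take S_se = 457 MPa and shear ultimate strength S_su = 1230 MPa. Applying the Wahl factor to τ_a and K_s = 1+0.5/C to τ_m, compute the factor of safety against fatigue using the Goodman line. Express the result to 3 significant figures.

C = D/d = 96.0/8.8 = 10.9091; K_W = (4C−1)/(4C−4)+0.615/C = 1.1321; K_s = 1+0.5/C = 1.0458
F_a = (F_max−F_min)/2 = 179.5 N; F_m = (F_max+F_min)/2 = 513.5 N
τ_a = K_W·8F_aD/(πd³) = 1.1321 × 64.391 = 72.895 MPa
τ_m = K_s·8F_mD/(πd³) = 1.0458 × 184.21 = 192.65 MPa
Goodman: 1/n_f = τ_a/S_se + τ_m/S_su = 72.895/457 + 192.65/1230 = 0.15951 + 0.15663 = 0.31613
n_f = 1/0.31613 = 3.163

3.16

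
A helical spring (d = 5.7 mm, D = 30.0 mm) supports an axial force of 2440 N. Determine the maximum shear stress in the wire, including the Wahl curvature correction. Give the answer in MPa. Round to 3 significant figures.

Spring index C = D/d = 30.0/5.7 = 5.2632
K_W = (4C−1)/(4C−4) + 0.615/C = 20.053/17.053 + 0.1169 = 1.2928
τ₀ = 8FD/(πd³) = 8·2440·30.0/(π·5.7³) = 585600/581.8 = 1006.5 MPa
τ_max = K·τ₀ = 1.2928 × 1006.5 = 1301.2 MPa

1300 MPa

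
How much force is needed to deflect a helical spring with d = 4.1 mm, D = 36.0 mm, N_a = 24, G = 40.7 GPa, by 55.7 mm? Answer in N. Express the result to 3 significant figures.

k = Gd⁴/(8D³N_a) = (40.7×10³)(4.1⁴)/(8·36.0³·24) = 1.2839 N/mm
F = k·δ = 1.2839 × 55.7 = 71.512 N

71.5 N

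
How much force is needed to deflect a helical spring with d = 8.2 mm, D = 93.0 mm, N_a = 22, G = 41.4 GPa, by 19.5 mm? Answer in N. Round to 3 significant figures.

25.8 N

k = Gd⁴/(8D³N_a) = (41.4×10³)(8.2⁴)/(8·93.0³·22) = 1.3222 N/mm
F = k·δ = 1.3222 × 19.5 = 25.783 N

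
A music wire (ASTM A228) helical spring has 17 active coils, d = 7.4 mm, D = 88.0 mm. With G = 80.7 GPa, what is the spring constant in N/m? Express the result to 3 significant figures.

k = Gd⁴/(8D³N_a) = (80.7×10³ × 7.4⁴) / (8 × 88.0³ × 17)
  = 2.41992e+08 / 9.26802e+07 = 2.611 N/mm = 2611 N/m

2610 N/m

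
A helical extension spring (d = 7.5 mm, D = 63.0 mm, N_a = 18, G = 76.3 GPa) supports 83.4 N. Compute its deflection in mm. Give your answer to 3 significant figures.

12.4 mm

k = Gd⁴/(8D³N_a) = (76.3×10³)(7.5⁴)/(8·63.0³·18) = 6.7048 N/mm
δ = F/k = 83.4 / 6.7048 = 12.439 mm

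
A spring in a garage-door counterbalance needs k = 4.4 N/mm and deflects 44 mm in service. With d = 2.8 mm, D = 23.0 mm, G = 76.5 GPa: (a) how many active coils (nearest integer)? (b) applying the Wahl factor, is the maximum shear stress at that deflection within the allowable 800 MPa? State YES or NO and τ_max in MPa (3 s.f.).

(a) 11 coils; (b) YES, τ_max = 608 MPa

N_a = Gd⁴/(8D³k) = (76.5×10³)(2.8⁴)/(8·23.0³·4.4) = 10.98 → N_a = 11
Actual rate k = Gd⁴/(8D³·11) = 4.3916 N/mm
Working load F = kδ = 4.3916·44 = 193.23 N
C = 23.0/2.8 = 8.2143; K_W = (4C−1)/(4C−4)+0.615/C = 1.1788
τ_max = K_W·8FD/(πd³) = 1.1788·515.55 = 607.75 MPa
τ_max ≤ 800 MPa → acceptable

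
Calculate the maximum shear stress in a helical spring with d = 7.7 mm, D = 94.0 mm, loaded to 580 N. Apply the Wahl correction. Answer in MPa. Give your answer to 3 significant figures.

340 MPa

Spring index C = D/d = 94.0/7.7 = 12.2078
K_W = (4C−1)/(4C−4) + 0.615/C = 47.831/44.831 + 0.0504 = 1.1173
τ₀ = 8FD/(πd³) = 8·580·94.0/(π·7.7³) = 436160/1434.2 = 304.11 MPa
τ_max = K·τ₀ = 1.1173 × 304.11 = 339.78 MPa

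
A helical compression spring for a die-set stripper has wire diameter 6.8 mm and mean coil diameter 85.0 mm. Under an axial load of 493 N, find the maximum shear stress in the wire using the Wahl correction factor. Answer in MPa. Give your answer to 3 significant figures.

Spring index C = D/d = 85.0/6.8 = 12.5000
K_W = (4C−1)/(4C−4) + 0.615/C = 49.000/46.000 + 0.0492 = 1.1144
τ₀ = 8FD/(πd³) = 8·493·85.0/(π·6.8³) = 335240/987.82 = 339.37 MPa
τ_max = K·τ₀ = 1.1144 × 339.37 = 378.2 MPa

378 MPa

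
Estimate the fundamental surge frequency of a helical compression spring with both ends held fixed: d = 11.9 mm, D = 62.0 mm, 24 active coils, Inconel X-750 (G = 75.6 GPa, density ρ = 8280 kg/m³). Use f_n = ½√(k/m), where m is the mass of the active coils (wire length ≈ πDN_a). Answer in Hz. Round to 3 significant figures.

43.9 Hz

k = Gd⁴/(8D³N_a) = (75.6×10³)(11.9⁴)/(8·62.0³·24) = 33.131 N/mm = 33131 N/m
Wire length L = πDN_a = π·62.0·24 = 4674.7 mm
m = ρ·(πd²/4)·L = 8280 × 111.22×10⁻⁶ m² × 4.6747 m = 4.3049 kg
f_n = ½√(k/m) = 0.5·√(33131/4.3049) = 0.5·√(7696) = 43.863 Hz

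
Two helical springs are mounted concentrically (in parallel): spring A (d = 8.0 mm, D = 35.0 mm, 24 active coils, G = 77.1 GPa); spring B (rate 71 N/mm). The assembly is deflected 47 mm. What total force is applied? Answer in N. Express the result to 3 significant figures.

k_A = Gd⁴/(8D³N_a) = (77.1×10³)(8.0⁴)/(8·35.0³·24) = 38.363 N/mm
Parallel: k_eq = 38.363 + 71 = 109.36 N/mm
F = k_eq·δ = 109.36·47 = 5140 N

5140 N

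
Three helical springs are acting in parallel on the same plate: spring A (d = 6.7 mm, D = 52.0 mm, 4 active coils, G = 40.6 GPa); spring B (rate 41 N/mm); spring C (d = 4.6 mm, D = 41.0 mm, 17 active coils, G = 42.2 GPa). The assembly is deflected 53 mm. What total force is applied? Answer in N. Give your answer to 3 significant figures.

k_A = Gd⁴/(8D³N_a) = (40.6×10³)(6.7⁴)/(8·52.0³·4) = 18.183 N/mm
k_C = Gd⁴/(8D³N_a) = (42.2×10³)(4.6⁴)/(8·41.0³·17) = 2.0158 N/mm
Parallel: k_eq = 18.183 + 41 + 2.0158 = 61.199 N/mm
F = k_eq·δ = 61.199·53 = 3243.5 N

3240 N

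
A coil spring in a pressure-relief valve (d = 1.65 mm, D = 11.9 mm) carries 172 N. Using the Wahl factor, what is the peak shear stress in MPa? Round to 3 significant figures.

1400 MPa

Spring index C = D/d = 11.9/1.65 = 7.2121
K_W = (4C−1)/(4C−4) + 0.615/C = 27.848/24.848 + 0.0853 = 1.2060
τ₀ = 8FD/(πd³) = 8·172·11.9/(π·1.65³) = 16374.4/14.112 = 1160.3 MPa
τ_max = K·τ₀ = 1.2060 × 1160.3 = 1399.3 MPa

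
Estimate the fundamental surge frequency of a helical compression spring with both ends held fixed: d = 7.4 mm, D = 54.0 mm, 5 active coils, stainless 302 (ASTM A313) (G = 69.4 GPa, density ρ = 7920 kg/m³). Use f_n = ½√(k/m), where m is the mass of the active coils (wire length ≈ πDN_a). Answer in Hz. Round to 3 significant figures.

169 Hz

k = Gd⁴/(8D³N_a) = (69.4×10³)(7.4⁴)/(8·54.0³·5) = 33.04 N/mm = 33040 N/m
Wire length L = πDN_a = π·54.0·5 = 848.23 mm
m = ρ·(πd²/4)·L = 7920 × 43.008×10⁻⁶ m² × 0.84823 m = 0.28893 kg
f_n = ½√(k/m) = 0.5·√(33040/0.28893) = 0.5·√(1.1435e+05) = 169.08 Hz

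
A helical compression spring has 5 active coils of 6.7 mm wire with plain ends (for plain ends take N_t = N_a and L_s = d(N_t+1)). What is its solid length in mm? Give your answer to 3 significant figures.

plain ends: N_t = N_a = 5
L_s = d·(N_t+1) = 6.7 × 6 = 40.2 mm

40.2 mm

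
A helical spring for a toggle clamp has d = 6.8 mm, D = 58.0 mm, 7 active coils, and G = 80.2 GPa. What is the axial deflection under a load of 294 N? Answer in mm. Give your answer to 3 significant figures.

18.7 mm

k = Gd⁴/(8D³N_a) = (80.2×10³)(6.8⁴)/(8·58.0³·7) = 15.694 N/mm
δ = F/k = 294 / 15.694 = 18.733 mm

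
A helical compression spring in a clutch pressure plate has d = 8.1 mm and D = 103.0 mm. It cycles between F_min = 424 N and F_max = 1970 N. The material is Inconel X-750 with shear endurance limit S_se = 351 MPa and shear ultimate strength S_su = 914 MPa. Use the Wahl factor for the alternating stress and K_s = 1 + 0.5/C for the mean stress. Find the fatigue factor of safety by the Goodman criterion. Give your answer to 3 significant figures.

0.532

C = D/d = 103.0/8.1 = 12.7160; K_W = (4C−1)/(4C−4)+0.615/C = 1.1124; K_s = 1+0.5/C = 1.0393
F_a = (F_max−F_min)/2 = 773 N; F_m = (F_max+F_min)/2 = 1197 N
τ_a = K_W·8F_aD/(πd³) = 1.1124 × 381.51 = 424.38 MPa
τ_m = K_s·8F_mD/(πd³) = 1.0393 × 590.77 = 614 MPa
Goodman: 1/n_f = τ_a/S_se + τ_m/S_su = 424.38/351 + 614/914 = 1.20906 + 0.67177 = 1.8808
n_f = 1/1.8808 = 0.5317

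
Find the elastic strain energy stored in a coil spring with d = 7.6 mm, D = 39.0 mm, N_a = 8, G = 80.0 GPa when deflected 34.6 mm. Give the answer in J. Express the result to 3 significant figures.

k = Gd⁴/(8D³N_a) = (80.0×10³)(7.6⁴)/(8·39.0³·8) = 70.302 N/mm
U = ½kδ² = 0.5 × 70.302 × 34.6² = 42082 N·mm = 42.082 J

42.1 J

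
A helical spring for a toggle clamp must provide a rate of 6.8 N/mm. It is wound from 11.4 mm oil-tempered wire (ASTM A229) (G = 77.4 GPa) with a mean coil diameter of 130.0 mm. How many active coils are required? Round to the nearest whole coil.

11

N_a = Gd⁴/(8D³k) = (77.4×10³ × 11.4⁴)/(8 × 130.0³ × 6.8)
    = 1.30726e+09 / 1.19517e+08 = 10.94 → 11 coils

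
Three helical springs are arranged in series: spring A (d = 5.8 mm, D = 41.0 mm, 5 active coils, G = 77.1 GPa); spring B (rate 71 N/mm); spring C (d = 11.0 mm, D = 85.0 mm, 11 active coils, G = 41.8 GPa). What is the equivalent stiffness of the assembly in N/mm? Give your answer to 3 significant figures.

k_A = Gd⁴/(8D³N_a) = (77.1×10³)(5.8⁴)/(8·41.0³·5) = 31.649 N/mm
k_C = Gd⁴/(8D³N_a) = (41.8×10³)(11.0⁴)/(8·85.0³·11) = 11.324 N/mm
Series: 1/k_eq = 1/31.649 + 1/71 + 1/11.324 = 0.13399; k_eq = 7.4634 N/mm

7.46 N/mm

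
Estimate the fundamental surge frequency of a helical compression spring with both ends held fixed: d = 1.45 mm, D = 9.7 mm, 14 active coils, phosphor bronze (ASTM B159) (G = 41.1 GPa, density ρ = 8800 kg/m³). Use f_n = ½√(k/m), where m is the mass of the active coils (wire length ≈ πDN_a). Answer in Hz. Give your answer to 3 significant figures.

k = Gd⁴/(8D³N_a) = (41.1×10³)(1.45⁴)/(8·9.7³·14) = 1.7774 N/mm = 1777.4 N/m
Wire length L = πDN_a = π·9.7·14 = 426.63 mm
m = ρ·(πd²/4)·L = 8800 × 1.6513×10⁻⁶ m² × 0.42663 m = 0.0061995 kg
f_n = ½√(k/m) = 0.5·√(1777.4/0.0061995) = 0.5·√(2.867e+05) = 267.72 Hz

268 Hz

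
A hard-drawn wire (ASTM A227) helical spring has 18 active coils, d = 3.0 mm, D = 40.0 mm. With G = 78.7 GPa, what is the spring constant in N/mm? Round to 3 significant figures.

k = Gd⁴/(8D³N_a) = (78.7×10³ × 3.0⁴) / (8 × 40.0³ × 18)
  = 6.3747e+06 / 9.216e+06 = 0.6917 N/mm

0.692 N/mm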